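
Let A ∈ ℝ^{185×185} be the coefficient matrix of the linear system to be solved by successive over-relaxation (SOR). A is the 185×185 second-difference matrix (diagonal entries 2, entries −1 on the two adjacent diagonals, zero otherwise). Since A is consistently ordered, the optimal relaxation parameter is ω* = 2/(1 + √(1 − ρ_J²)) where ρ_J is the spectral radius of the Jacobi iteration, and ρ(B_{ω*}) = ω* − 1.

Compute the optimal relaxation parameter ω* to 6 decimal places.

ω* = 1.966782

n=185: λ(B_J) = 1 − λ(A)/2 = cos(kπ/186); k=1 gives ρ_J = 0.999857.
√(1−ρ_J²) = |sin(π/186)| = 0.0168895
ω* = 2 / (1 + 0.0168895) = 2 / 1.0168895 ≈ 1.966782.
ρ_SOR = ω* − 1 ≈ 0.966782.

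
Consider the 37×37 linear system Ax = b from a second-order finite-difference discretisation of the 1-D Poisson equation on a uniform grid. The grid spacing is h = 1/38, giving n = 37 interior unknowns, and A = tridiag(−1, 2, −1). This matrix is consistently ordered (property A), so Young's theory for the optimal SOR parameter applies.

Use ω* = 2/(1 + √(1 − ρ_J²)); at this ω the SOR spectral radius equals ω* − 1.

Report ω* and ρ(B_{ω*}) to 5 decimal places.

½·tridiag(1,0,1) at n=37: λ_k = cos(kπ/38); max |λ| at k=1 ⇒ ρ_J = cos(π/38) ≈ 0.99658.
√(1 − cos²(π/38)) = sin(π/38) ≈ 0.082579.
ω* = 2/(1+0.082579) = 1.84744
ρ_SOR = ω* − 1 ≈ 0.84744.

ω* = 1.84744, ρ_SOR = 0.84744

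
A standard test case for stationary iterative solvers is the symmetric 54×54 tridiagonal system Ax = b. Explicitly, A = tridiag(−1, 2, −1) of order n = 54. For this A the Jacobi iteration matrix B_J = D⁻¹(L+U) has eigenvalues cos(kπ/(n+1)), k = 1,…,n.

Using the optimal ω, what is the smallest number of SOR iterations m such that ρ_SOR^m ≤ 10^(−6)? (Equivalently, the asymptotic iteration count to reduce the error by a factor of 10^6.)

[ρ_J] n=54: ρ(B_J) = cos(π/(n+1)) = cos(π/55) = 0.9983691.
root = sin(π/55) = 0.0570888  (since 1−cos² = sin²).
ω* = 2/(1 + 0.0570888) = 2/1.0570888 = 1.8919886.
and ρ(B_{ω*}) = 1.8919886 − 1 = 0.8919886.
m ≥ 6·ln10 / (−ln 0.8919886) = 120.868; smallest integer m = 121.

m = 121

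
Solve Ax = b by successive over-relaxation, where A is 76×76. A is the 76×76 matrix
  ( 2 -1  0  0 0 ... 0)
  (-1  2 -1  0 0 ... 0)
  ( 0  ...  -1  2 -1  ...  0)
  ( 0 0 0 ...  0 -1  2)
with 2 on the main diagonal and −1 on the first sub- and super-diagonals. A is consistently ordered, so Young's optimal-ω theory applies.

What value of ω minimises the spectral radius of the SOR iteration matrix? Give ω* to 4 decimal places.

ω* = 1.9216

spectrum of D⁻¹(L+U) = {cos(kπ/77) : 1≤k≤76}; ρ_J = cos(π/77) = 0.9992.
√(1−ρ_J²) = |sin(π/77)| = 0.04079
So ω* = 2/1.04079 = 1.9216 (Young).
and ρ(B_{ω*}) = 1.9216 − 1 = 0.9216.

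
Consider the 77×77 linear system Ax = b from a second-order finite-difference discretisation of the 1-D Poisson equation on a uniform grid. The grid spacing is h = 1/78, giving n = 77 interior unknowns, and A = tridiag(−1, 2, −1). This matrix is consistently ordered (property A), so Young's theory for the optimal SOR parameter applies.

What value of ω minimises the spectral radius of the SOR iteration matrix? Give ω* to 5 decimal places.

ω* = 1.92259

½·tridiag(1,0,1) at n=77: λ_k = cos(kπ/78); max |λ| at k=1 ⇒ ρ_J = cos(π/78) ≈ 0.99919.
1 − cos²(π/78) = sin²(π/78) ⇒ √(1−ρ_J²) = sin(π/78) = 0.040266.
ω* = 2/(1+0.040266) = 1.92259
and ρ(B_{ω*}) = 1.92259 − 1 = 0.92259.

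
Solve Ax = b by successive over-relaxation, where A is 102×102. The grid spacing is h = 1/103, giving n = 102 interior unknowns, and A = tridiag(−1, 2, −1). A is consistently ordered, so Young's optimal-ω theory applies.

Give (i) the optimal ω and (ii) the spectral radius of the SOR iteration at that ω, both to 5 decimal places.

ω* = 1.94081, ρ_SOR = 0.94081

½·tridiag(1,0,1) at n=102: λ_k = cos(kπ/103); max |λ| at k=1 ⇒ ρ_J = cos(π/103) ≈ 0.99953.
√(1−ρ_J²) = |sin(π/103)| = 0.030496
ω* = 2/(1 + 0.030496) = 2/1.030496 = 1.94081.
[ρ_SOR] ω* − 1 = 0.94081.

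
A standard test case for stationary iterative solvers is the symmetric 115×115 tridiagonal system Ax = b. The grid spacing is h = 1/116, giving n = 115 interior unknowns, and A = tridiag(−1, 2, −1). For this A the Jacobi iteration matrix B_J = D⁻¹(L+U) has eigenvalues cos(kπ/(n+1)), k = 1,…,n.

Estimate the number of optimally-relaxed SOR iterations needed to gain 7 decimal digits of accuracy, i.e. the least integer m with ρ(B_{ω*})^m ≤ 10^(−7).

m = 298

n=115: λ(B_J) = 1 − λ(A)/2 = cos(kπ/116); k=1 gives ρ_J = 0.9996333.
√(1−ρ_J²) simplifies to sin(π/116) = 0.0270794.
ω* = 2/(1 + 0.0270794) = 2/1.0270794 = 1.9472691.
and ρ(B_{ω*}) = 1.9472691 − 1 = 0.9472691.
ρ_SOR^m ≤ 10^(−7) ⇔ m ≥ 7·ln10/(−ln 0.9472691) = 16.1181/0.0541721 = 297.535; m = ⌈297.535⌉ = 298.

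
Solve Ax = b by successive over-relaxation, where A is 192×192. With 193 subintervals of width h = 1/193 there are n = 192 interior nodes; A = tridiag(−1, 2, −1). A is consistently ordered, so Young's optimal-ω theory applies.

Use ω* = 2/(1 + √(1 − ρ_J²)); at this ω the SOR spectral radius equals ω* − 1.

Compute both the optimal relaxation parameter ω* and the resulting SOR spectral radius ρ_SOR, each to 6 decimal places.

spectrum of D⁻¹(L+U) = {cos(kπ/193) : 1≤k≤192}; ρ_J = cos(π/193) = 0.999868.
√(1−ρ_J²) = |sin(π/193)| = 0.0162770
ω* = 2/(1 + 0.0162770) = 2/1.0162770 = 1.967967.
and ρ(B_{ω*}) = 1.967967 − 1 = 0.967967.

ω* = 1.967967, ρ_SOR = 0.967967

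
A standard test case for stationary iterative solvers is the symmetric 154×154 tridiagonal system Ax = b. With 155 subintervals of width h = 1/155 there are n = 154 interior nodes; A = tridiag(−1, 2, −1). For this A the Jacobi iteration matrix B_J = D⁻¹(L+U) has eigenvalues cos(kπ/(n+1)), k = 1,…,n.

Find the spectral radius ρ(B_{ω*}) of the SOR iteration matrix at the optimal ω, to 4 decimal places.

ρ_SOR = 0.9603

spectrum of D⁻¹(L+U) = {cos(kπ/155) : 1≤k≤154}; ρ_J = cos(π/155) = 0.9998.
√(1 − cos²(π/155)) = sin(π/155) ≈ 0.02027.
[ω*] 2 ÷ (1 + 0.02027) = 2 ÷ 1.02027 = 1.9603.
[ρ_SOR] ω* − 1 = 0.9603.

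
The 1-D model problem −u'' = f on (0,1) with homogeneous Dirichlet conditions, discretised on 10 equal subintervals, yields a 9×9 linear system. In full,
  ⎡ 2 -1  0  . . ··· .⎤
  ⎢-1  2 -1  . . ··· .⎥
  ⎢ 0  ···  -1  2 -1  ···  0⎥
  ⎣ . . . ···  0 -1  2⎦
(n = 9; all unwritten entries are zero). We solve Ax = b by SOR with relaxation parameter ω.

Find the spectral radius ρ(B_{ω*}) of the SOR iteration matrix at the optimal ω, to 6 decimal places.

ρ_SOR = 0.527864

½·tridiag(1,0,1) at n=9: λ_k = cos(kπ/10); max |λ| at k=1 ⇒ ρ_J = cos(π/10) ≈ 0.951057.
√(1−ρ_J²) = |sin(π/10)| = 0.3090170
So ω* = 2/1.3090170 = 1.527864 (Young).
[ρ_SOR] ω* − 1 = 0.527864.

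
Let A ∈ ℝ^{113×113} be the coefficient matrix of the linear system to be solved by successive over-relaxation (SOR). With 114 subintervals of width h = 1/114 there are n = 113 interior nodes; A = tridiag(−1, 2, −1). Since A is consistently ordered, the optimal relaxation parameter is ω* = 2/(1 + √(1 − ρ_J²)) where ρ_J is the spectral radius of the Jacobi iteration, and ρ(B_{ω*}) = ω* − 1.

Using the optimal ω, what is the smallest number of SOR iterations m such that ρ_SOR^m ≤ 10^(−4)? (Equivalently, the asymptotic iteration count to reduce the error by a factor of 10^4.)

m = 168

½·tridiag(1,0,1) at n=113: λ_k = cos(kπ/114); max |λ| at k=1 ⇒ ρ_J = cos(π/114) ≈ 0.9996203.
√(1−ρ_J²) simplifies to sin(π/114) = 0.0275543.
ω* = 2/(1+0.0275543) = 1.9463692
[ρ_SOR] ω* − 1 = 0.9463692.
For 4 digits: m = 4·ln10 / (−ln 0.9463692) = 9.21034/0.0551225 = 167.089; round up → m = 168.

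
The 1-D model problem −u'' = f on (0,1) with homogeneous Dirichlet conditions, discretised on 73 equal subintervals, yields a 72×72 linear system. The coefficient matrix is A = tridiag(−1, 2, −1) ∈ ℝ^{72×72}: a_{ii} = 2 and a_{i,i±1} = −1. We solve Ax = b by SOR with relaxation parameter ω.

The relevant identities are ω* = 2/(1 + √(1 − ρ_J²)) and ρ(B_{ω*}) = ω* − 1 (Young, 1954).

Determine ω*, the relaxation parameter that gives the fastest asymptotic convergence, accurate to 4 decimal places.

spectrum of D⁻¹(L+U) = {cos(kπ/73) : 1≤k≤72}; ρ_J = cos(π/73) = 0.9991.
√(1 − cos²(π/73)) = sin(π/73) ≈ 0.04302.
ω* = 2 / (1 + 0.04302) = 2 / 1.04302 ≈ 1.9175.
Hence ρ(B_{ω*}) = 1.9175 − 1 = 0.9175.

ω* = 1.9175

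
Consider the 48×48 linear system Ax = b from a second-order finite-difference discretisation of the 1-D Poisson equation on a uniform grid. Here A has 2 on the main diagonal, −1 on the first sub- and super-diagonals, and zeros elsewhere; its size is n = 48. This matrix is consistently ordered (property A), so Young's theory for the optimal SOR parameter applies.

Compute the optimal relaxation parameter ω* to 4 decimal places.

ω* = 1.8796

[ρ_J] n=48: ρ(B_J) = cos(π/(n+1)) = cos(π/49) = 0.9979.
√(1−ρ_J²) simplifies to sin(π/49) = 0.06407.
[ω*] 2 ÷ (1 + 0.06407) = 2 ÷ 1.06407 = 1.8796.
ρ_SOR = ω* − 1 = 1.8796 − 1 = 0.8796.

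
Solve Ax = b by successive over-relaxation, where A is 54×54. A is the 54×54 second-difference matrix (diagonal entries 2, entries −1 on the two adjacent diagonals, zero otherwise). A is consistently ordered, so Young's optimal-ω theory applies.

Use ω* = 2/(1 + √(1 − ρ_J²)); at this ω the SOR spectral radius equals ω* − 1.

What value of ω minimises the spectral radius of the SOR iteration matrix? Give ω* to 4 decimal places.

ω* = 1.8920

½·tridiag(1,0,1) at n=54: λ_k = cos(kπ/55); max |λ| at k=1 ⇒ ρ_J = cos(π/55) ≈ 0.9984.
root = sin(π/55) = 0.05709  (since 1−cos² = sin²).
Young: ω* = 2/(1+√(1−ρ_J²)) = 2/(1+0.05709) = 2/1.05709 = 1.8920.
Hence ρ(B_{ω*}) = 1.8920 − 1 = 0.8920.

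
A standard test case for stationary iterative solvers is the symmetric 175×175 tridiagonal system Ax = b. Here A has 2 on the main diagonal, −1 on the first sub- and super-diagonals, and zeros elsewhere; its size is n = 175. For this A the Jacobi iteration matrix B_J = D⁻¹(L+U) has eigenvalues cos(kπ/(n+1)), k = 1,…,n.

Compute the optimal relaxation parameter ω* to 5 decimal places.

ρ_J = max_k |cos(kπ/176)| = cos(π/176) = 0.99984
√(1−ρ_J²) simplifies to sin(π/176) = 0.017849.
So ω* = 2/1.017849 = 1.96493 (Young).
ρ_SOR = ω* − 1 ≈ 0.96493.

ω* = 1.96493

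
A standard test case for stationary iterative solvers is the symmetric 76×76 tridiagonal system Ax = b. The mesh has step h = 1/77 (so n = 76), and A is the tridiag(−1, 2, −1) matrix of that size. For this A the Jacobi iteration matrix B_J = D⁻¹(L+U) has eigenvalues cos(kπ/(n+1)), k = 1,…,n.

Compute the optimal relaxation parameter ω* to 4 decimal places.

ω* = 1.9216

n=76: λ(B_J) = 1 − λ(A)/2 = cos(kπ/77); k=1 gives ρ_J = 0.9992.
root = sin(π/77) = 0.04079  (since 1−cos² = sin²).
ω* = 2/(1+0.04079) = 1.9216
ρ_SOR = ω* − 1 ≈ 0.9216.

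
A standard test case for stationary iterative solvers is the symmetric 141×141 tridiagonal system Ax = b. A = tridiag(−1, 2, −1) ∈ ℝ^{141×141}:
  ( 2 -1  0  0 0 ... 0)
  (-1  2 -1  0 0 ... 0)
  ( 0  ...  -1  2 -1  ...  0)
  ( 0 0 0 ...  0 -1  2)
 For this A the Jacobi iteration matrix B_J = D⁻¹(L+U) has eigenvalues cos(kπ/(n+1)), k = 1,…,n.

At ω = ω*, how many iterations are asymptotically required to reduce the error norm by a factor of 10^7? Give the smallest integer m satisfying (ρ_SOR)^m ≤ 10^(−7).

spectrum of D⁻¹(L+U) = {cos(kπ/142) : 1≤k≤141}; ρ_J = cos(π/142) = 0.9997553.
1 − cos²(π/142) = sin²(π/142) ⇒ √(1−ρ_J²) = sin(π/142) = 0.0221221.
So ω* = 2/1.0221221 = 1.9567134 (Young).
ρ(B_{ω*}) = ω*−1 = 0.9567134
ρ_SOR^m ≤ 10^(−7) ⇔ m ≥ 7·ln10/(−ln 0.9567134) = 16.1181/0.0442514 = 364.239; m = ⌈364.239⌉ = 365.

m = 365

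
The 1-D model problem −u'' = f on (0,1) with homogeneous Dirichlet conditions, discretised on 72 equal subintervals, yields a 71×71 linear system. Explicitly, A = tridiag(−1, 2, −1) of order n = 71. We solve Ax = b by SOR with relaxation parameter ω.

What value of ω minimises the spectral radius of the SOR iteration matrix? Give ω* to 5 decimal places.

[ρ_J] n=71: ρ(B_J) = cos(π/(n+1)) = cos(π/72) = 0.99905.
root = sin(π/72) = 0.043619  (since 1−cos² = sin²).
ω* = 2 / (1 + 0.043619) = 2 / 1.043619 ≈ 1.91641.
ρ_SOR = ω* − 1 = 1.91641 − 1 = 0.91641.

ω* = 1.91641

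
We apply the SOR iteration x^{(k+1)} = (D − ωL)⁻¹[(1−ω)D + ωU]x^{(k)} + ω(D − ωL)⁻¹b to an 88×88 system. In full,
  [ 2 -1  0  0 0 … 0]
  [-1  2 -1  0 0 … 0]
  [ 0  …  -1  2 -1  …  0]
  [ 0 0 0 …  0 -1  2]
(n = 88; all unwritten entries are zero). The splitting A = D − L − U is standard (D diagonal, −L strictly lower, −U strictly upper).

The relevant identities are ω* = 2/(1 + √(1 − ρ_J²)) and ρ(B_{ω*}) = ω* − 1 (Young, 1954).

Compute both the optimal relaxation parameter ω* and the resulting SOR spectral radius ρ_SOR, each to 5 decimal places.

ω* = 1.93182, ρ_SOR = 0.93182

spectrum of D⁻¹(L+U) = {cos(kπ/89) : 1≤k≤88}; ρ_J = cos(π/89) = 0.99938.
1 − cos²(π/89) = sin²(π/89) ⇒ √(1−ρ_J²) = sin(π/89) = 0.035291.
ω* = 2/(1+0.035291) = 1.93182
ρ_SOR = ω* − 1 ≈ 0.93182.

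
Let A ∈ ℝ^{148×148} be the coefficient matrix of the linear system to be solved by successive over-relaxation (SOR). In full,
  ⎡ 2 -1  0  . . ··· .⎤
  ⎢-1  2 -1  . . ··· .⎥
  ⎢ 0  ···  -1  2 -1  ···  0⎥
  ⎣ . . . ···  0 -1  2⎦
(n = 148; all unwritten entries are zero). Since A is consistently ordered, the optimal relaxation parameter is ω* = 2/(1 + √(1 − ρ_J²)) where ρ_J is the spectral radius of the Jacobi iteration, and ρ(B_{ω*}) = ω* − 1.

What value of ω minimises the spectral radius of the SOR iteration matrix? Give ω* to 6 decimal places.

ρ_J = max_k |cos(kπ/149)| = cos(π/149) = 0.999778
1 − cos²(π/149) = sin²(π/149) ⇒ √(1−ρ_J²) = sin(π/149) = 0.0210830.
Then 2/(1+√(1−ρ_J²)) = 2/(1+0.0210830); ω* = 2/1.0210830 = 1.958705.
At ω = 1.958705 every |λ(B_ω)| = ω−1, so ρ_SOR = 0.958705.

ω* = 1.958705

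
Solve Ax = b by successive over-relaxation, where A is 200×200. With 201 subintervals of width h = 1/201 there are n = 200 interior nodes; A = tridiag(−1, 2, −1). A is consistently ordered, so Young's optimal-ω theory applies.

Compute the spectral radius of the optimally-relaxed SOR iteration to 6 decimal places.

ρ_SOR = 0.969223

n=200: λ(B_J) = 1 − λ(A)/2 = cos(kπ/201); k=1 gives ρ_J = 0.999878.
√(1 − cos²(π/201)) = sin(π/201) ≈ 0.0156292.
Young: ω* = 2/(1+√(1−ρ_J²)) = 2/(1+0.0156292) = 2/1.0156292 = 1.969223.
Hence ρ(B_{ω*}) = 1.969223 − 1 = 0.969223.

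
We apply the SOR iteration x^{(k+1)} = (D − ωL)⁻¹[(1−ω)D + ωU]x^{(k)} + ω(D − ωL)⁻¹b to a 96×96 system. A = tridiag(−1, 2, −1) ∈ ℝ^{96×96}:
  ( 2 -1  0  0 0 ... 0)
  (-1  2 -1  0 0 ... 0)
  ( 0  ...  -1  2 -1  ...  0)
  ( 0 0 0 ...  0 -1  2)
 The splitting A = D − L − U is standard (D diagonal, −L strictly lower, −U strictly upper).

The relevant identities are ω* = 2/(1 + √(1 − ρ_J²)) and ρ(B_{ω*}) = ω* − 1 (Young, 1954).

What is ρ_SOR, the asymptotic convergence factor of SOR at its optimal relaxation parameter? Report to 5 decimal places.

B_J for the 96×96 system has eigenvalues cos(kπ/97); ρ_J = cos(π/97) = 0.99948.
root = sin(π/97) = 0.032382  (since 1−cos² = sin²).
ω* = 2/(1+0.032382) = 1.93727
ρ(B_{ω*}) = ω*−1 = 0.93727

ρ_SOR = 0.93727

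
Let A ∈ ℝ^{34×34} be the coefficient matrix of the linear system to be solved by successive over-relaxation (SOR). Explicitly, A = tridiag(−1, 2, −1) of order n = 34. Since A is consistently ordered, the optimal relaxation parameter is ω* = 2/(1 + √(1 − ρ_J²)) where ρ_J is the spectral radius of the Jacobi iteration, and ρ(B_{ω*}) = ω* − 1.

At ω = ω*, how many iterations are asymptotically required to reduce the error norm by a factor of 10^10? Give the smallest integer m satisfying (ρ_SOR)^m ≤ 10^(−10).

½·tridiag(1,0,1) at n=34: λ_k = cos(kπ/35); max |λ| at k=1 ⇒ ρ_J = cos(π/35) ≈ 0.9959743.
1 − cos²(π/35) = sin²(π/35) ⇒ √(1−ρ_J²) = sin(π/35) = 0.0896393.
ω* = 2/(1+0.0896393) = 1.8354698
At ω = 1.8354698 every |λ(B_ω)| = ω−1, so ρ_SOR = 0.8354698.
For 10 digits: m = 10·ln10 / (−ln 0.8354698) = 23.0259/0.179761 = 128.092; round up → m = 129.

m = 129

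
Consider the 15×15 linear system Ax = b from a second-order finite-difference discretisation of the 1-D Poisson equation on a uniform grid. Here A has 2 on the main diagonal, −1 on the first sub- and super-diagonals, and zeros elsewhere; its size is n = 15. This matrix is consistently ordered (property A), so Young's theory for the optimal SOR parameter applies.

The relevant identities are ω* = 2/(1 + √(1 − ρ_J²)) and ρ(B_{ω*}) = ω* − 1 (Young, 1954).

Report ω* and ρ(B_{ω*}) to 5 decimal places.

n=15: λ(B_J) = 1 − λ(A)/2 = cos(kπ/16); k=1 gives ρ_J = 0.98079.
√(1 − cos²(π/16)) = sin(π/16) ≈ 0.195090.
[ω*] 2 ÷ (1 + 0.195090) = 2 ÷ 1.195090 = 1.67351.
and ρ(B_{ω*}) = 1.67351 − 1 = 0.67351.

ω* = 1.67351, ρ_SOR = 0.67351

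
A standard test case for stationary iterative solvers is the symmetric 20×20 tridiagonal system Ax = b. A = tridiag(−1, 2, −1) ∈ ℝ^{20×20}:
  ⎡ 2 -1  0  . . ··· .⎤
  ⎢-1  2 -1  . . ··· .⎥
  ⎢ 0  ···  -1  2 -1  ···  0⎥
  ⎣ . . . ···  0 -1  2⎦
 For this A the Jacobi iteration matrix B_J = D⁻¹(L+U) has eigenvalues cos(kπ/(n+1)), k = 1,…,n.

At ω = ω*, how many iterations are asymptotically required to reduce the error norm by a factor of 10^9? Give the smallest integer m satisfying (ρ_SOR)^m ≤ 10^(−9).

m = 70

n=20: λ(B_J) = 1 − λ(A)/2 = cos(kπ/21); k=1 gives ρ_J = 0.9888308.
√(1−ρ_J²) simplifies to sin(π/21) = 0.1490423.
ω* = 2/(1 + 0.1490423) = 2/1.1490423 = 1.7405800.
ρ_SOR = ω* − 1 = 1.7405800 − 1 = 0.7405800.
(0.7405800)^m ≤ 10^{−9}  ⇒  m·ln(0.7405800) ≤ −9·ln10  ⇒  m ≥ 69.004  ⇒  m = 70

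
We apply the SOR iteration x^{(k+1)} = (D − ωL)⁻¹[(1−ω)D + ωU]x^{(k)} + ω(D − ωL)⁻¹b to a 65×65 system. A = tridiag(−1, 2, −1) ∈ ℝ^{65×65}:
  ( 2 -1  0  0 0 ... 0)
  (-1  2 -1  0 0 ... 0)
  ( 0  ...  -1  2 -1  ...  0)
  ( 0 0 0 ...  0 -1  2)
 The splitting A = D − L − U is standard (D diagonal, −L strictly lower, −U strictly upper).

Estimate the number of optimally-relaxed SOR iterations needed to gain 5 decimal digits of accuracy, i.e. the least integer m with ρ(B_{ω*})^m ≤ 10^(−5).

[ρ_J] n=65: ρ(B_J) = cos(π/(n+1)) = cos(π/66) = 0.9988673.
root = sin(π/66) = 0.0475819  (since 1−cos² = sin²).
ω* = 2/(1 + 0.0475819) = 2/1.0475819 = 1.9091586.
ρ_SOR = ω* − 1 ≈ 0.9091586.
5·ln10 = 11.5129; −ln(0.9091586) = 0.0952357; m = ⌈11.5129/0.0952357⌉ = ⌈120.888⌉ = 121.

m = 121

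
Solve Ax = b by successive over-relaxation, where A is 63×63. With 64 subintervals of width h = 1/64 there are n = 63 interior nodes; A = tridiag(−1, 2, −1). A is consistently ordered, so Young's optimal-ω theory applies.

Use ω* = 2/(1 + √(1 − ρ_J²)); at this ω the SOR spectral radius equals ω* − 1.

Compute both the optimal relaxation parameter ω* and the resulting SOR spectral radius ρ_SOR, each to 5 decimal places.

ω* = 1.90645, ρ_SOR = 0.90645

B_J for the 63×63 system has eigenvalues cos(kπ/64); ρ_J = cos(π/64) = 0.99880.
√(1−ρ_J²) = |sin(π/64)| = 0.049068
ω* = 2/(1+0.049068) = 1.90645
ρ(B_{ω*}) = ω*−1 = 0.90645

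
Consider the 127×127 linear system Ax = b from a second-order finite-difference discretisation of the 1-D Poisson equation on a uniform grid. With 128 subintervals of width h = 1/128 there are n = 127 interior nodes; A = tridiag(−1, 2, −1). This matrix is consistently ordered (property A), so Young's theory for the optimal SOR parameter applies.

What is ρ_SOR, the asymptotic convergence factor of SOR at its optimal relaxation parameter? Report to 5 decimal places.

With n=127, ρ(Jacobi) = cos(π/128) = 0.99970.
√(1−ρ_J²) simplifies to sin(π/128) = 0.024541.
So ω* = 2/1.024541 = 1.95209 (Young).
ρ_SOR = ω* − 1 ≈ 0.95209.

ρ_SOR = 0.95209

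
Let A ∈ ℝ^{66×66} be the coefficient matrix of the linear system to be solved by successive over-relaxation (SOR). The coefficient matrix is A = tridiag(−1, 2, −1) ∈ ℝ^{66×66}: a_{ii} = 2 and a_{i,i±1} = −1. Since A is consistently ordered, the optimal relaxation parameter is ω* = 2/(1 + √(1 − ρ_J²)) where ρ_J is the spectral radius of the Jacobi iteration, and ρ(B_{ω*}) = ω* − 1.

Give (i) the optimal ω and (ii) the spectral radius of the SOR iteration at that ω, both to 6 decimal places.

½·tridiag(1,0,1) at n=66: λ_k = cos(kπ/67); max |λ| at k=1 ⇒ ρ_J = cos(π/67) ≈ 0.998901.
√(1−ρ_J²) simplifies to sin(π/67) = 0.0468723.
ω* = 2 / (1 + 0.0468723) = 2 / 1.0468723 ≈ 1.910453.
[ρ_SOR] ω* − 1 = 0.910453.

ω* = 1.910453, ρ_SOR = 0.910453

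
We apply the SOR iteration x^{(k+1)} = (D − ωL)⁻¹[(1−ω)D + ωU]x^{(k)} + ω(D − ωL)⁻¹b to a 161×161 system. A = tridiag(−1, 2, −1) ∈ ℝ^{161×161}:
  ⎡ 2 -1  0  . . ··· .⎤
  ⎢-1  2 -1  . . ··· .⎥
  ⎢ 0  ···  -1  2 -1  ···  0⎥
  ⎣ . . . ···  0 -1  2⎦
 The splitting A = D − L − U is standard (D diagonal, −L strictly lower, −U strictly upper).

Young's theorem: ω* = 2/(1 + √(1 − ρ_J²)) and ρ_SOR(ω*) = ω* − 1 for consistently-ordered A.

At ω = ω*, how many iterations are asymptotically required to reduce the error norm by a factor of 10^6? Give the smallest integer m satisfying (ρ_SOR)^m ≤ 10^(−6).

m = 357

[ρ_J] n=161: ρ(B_J) = cos(π/(n+1)) = cos(π/162) = 0.9998120.
√(1−ρ_J²) = |sin(π/162)| = 0.0193913
ω* = 2 / (1 + 0.0193913) = 2 / 1.0193913 ≈ 1.9619551.
[ρ_SOR] ω* − 1 = 0.9619551.
For 6 digits: m = 6·ln10 / (−ln 0.9619551) = 13.8155/0.0387875 = 356.184; round up → m = 357.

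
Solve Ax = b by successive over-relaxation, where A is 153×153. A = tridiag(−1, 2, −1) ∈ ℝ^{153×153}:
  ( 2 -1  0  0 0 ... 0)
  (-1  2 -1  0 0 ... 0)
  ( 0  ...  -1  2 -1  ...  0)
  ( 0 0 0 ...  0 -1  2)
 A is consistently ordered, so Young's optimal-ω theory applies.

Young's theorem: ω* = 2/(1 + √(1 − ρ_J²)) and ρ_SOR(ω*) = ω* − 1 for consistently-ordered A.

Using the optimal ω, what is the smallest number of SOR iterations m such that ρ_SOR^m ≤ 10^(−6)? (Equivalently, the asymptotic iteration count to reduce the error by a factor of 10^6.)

m = 339

n=153: λ(B_J) = 1 − λ(A)/2 = cos(kπ/154); k=1 gives ρ_J = 0.9997919.
√(1 − cos²(π/154)) = sin(π/154) ≈ 0.0203985.
[ω*] 2 ÷ (1 + 0.0203985) = 2 ÷ 1.0203985 = 1.9600186.
Hence ρ(B_{ω*}) = 1.9600186 − 1 = 0.9600186.
m ≥ 6·ln10 / (−ln 0.9600186) = 338.594; smallest integer m = 339.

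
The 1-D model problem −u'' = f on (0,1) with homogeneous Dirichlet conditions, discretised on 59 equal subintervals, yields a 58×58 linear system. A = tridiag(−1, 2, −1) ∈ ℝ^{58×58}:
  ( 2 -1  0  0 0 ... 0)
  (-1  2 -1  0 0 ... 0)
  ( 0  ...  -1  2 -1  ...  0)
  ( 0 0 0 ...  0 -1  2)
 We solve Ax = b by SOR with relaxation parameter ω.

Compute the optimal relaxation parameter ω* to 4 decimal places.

ω* = 1.8989

B_J for the 58×58 system has eigenvalues cos(kπ/59); ρ_J = cos(π/59) = 0.9986.
1 − cos²(π/59) = sin²(π/59) ⇒ √(1−ρ_J²) = sin(π/59) = 0.05322.
So ω* = 2/1.05322 = 1.8989 (Young).
ρ_SOR = ω* − 1 ≈ 0.8989.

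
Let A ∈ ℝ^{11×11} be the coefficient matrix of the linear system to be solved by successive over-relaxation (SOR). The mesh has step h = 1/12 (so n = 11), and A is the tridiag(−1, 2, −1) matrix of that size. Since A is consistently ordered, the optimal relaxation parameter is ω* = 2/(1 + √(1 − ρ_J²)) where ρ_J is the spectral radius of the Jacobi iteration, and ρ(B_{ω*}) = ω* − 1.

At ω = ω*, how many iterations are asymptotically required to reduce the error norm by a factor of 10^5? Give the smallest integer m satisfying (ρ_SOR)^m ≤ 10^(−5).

m = 22

spectrum of D⁻¹(L+U) = {cos(kπ/12) : 1≤k≤11}; ρ_J = cos(π/12) = 0.9659258.
√(1−ρ_J²) simplifies to sin(π/12) = 0.2588190.
Then 2/(1+√(1−ρ_J²)) = 2/(1+0.2588190); ω* = 2/1.2588190 = 1.5887908.
Hence ρ(B_{ω*}) = 1.5887908 − 1 = 0.5887908.
For 5 digits: m = 5·ln10 / (−ln 0.5887908) = 11.5129/0.529684 = 21.735; round up → m = 22.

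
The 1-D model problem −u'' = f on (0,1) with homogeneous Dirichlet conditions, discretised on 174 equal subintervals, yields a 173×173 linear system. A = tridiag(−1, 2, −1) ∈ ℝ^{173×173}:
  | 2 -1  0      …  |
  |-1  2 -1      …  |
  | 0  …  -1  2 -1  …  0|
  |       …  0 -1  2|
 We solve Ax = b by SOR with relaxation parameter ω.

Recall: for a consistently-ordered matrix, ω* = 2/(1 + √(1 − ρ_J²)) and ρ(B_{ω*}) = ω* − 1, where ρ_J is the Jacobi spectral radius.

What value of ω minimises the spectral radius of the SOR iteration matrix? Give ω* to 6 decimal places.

ω* = 1.964532

ρ_J = max_k |cos(kπ/174)| = cos(π/174) = 0.999837
√(1−ρ_J²) simplifies to sin(π/174) = 0.0180541.
ω* = 2/(1 + 0.0180541) = 2/1.0180541 = 1.964532.
ρ_SOR = ω* − 1 = 1.964532 − 1 = 0.964532.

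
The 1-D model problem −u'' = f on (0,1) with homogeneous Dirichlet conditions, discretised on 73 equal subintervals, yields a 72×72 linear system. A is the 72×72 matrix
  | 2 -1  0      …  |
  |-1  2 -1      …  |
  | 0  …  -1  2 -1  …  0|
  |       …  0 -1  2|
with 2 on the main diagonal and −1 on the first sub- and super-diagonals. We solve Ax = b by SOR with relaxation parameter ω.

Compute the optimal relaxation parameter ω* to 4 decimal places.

ω* = 1.9175

With n=72, ρ(Jacobi) = cos(π/73) = 0.9991.
root = sin(π/73) = 0.04302  (since 1−cos² = sin²).
ω* = 2 / (1 + 0.04302) = 2 / 1.04302 ≈ 1.9175.
At ω = 1.9175 every |λ(B_ω)| = ω−1, so ρ_SOR = 0.9175.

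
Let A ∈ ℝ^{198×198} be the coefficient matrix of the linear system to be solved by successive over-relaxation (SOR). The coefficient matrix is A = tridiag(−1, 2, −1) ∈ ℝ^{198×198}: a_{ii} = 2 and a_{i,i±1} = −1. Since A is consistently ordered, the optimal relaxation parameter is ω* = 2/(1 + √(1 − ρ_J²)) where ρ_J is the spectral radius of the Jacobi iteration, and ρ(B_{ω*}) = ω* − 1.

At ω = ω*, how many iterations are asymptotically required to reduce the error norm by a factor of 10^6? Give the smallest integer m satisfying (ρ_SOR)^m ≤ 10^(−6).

m = 438

ρ_J = max_k |cos(kπ/199)| = cos(π/199) = 0.9998754
√(1 − cos²(π/199)) = sin(π/199) ≈ 0.0157862.
So ω* = 2/1.0157862 = 1.9689183 (Young).
Hence ρ(B_{ω*}) = 1.9689183 − 1 = 0.9689183.
ρ_SOR^m ≤ 10^(−6) ⇔ m ≥ 6·ln10/(−ln 0.9689183) = 13.8155/0.031575 = 437.546; m = ⌈437.546⌉ = 438.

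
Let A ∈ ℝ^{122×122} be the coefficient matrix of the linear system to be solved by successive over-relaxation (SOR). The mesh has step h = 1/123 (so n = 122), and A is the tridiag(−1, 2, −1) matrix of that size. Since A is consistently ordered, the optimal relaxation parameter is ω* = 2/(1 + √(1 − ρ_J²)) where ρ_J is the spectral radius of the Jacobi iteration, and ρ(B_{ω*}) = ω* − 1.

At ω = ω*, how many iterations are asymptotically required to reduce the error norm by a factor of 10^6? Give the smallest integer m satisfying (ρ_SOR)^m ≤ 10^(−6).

m = 271

spectrum of D⁻¹(L+U) = {cos(kπ/123) : 1≤k≤122}; ρ_J = cos(π/123) = 0.9996738.
√(1 − cos²(π/123)) = sin(π/123) ≈ 0.0255386.
ω* = 2/(1+0.0255386) = 1.9501948
At ω = 1.9501948 every |λ(B_ω)| = ω−1, so ρ_SOR = 0.9501948.
m ≥ 6·ln10 / (−ln 0.9501948) = 270.424; smallest integer m = 271.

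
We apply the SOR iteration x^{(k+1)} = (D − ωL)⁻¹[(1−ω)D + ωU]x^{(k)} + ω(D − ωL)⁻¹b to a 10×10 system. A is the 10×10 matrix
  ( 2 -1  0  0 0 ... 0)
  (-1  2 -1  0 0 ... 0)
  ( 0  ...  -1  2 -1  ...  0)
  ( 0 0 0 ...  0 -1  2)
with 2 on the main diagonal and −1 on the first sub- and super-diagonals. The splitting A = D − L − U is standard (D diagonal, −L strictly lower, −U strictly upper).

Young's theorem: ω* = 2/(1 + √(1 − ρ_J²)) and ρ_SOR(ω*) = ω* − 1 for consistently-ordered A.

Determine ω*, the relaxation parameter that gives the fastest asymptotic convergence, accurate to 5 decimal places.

ρ_J = max_k |cos(kπ/11)| = cos(π/11) = 0.95949
1 − cos²(π/11) = sin²(π/11) ⇒ √(1−ρ_J²) = sin(π/11) = 0.281733.
[ω*] 2 ÷ (1 + 0.281733) = 2 ÷ 1.281733 = 1.56039.
and ρ(B_{ω*}) = 1.56039 − 1 = 0.56039.

ω* = 1.56039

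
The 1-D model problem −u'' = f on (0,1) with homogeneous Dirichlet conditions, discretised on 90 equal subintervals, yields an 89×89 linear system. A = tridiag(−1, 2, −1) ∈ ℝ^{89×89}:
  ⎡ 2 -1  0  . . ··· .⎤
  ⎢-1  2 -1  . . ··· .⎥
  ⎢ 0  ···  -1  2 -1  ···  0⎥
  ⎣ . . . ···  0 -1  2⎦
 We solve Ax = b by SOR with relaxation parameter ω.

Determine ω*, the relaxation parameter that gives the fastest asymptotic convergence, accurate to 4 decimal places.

spectrum of D⁻¹(L+U) = {cos(kπ/90) : 1≤k≤89}; ρ_J = cos(π/90) = 0.9994.
root = sin(π/90) = 0.03490  (since 1−cos² = sin²).
ω* = 2 / (1 + 0.03490) = 2 / 1.03490 ≈ 1.9326.
ρ_SOR = ω* − 1 ≈ 0.9326.

ω* = 1.9326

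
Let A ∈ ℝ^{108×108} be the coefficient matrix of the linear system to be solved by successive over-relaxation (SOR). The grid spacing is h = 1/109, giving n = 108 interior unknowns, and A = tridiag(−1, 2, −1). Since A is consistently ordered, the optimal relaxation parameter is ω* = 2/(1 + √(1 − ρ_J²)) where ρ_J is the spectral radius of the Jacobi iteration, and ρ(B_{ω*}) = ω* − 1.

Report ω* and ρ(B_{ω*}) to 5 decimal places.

[ρ_J] n=108: ρ(B_J) = cos(π/(n+1)) = cos(π/109) = 0.99958.
√(1−ρ_J²) = |sin(π/109)| = 0.028818
Young: ω* = 2/(1+√(1−ρ_J²)) = 2/(1+0.028818) = 2/1.028818 = 1.94398.
ρ(B_{ω*}) = ω*−1 = 0.94398

ω* = 1.94398, ρ_SOR = 0.94398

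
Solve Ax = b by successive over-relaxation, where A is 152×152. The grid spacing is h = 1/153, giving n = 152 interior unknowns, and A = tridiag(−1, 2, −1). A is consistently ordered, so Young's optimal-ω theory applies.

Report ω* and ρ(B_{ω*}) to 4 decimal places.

ω* = 1.9598, ρ_SOR = 0.9598

spectrum of D⁻¹(L+U) = {cos(kπ/153) : 1≤k≤152}; ρ_J = cos(π/153) = 0.9998.
√(1 − cos²(π/153)) = sin(π/153) ≈ 0.02053.
ω* = 2/(1 + 0.02053) = 2/1.02053 = 1.9598.
and ρ(B_{ω*}) = 1.9598 − 1 = 0.9598.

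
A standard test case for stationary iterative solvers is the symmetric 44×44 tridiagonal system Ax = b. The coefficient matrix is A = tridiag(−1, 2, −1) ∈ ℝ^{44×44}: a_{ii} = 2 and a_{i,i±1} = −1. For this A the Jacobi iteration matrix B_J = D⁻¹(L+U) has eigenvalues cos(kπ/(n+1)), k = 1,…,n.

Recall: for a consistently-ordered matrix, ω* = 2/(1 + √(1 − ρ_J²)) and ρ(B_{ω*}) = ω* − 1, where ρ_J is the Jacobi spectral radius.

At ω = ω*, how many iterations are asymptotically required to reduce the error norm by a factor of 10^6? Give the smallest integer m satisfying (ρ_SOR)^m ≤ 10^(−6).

m = 99

ρ_J = max_k |cos(kπ/45)| = cos(π/45) = 0.9975641
√(1−ρ_J²) = |sin(π/45)| = 0.0697565
ω* = 2/(1 + 0.0697565) = 2/1.0697565 = 1.8695843.
and ρ(B_{ω*}) = 1.8695843 − 1 = 0.8695843.
(0.8695843)^m ≤ 10^{−6}  ⇒  m·ln(0.8695843) ≤ −6·ln10  ⇒  m ≥ 98.866  ⇒  m = 99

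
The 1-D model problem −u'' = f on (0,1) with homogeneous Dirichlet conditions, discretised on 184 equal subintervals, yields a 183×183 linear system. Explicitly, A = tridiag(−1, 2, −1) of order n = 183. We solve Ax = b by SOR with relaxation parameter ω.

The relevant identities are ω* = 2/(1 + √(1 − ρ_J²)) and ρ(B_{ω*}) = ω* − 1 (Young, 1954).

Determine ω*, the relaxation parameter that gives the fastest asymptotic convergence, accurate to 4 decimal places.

n=183: λ(B_J) = 1 − λ(A)/2 = cos(kπ/184); k=1 gives ρ_J = 0.9999.
√(1−ρ_J²) simplifies to sin(π/184) = 0.01707.
Young: ω* = 2/(1+√(1−ρ_J²)) = 2/(1+0.01707) = 2/1.01707 = 1.9664.
ρ(B_{ω*}) = ω*−1 = 0.9664

ω* = 1.9664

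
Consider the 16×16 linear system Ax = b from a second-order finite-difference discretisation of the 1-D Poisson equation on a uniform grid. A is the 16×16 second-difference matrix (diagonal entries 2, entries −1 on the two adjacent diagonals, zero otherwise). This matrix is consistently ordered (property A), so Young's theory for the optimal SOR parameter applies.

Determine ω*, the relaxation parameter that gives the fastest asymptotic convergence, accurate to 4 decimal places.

ω* = 1.6895

ρ_J = max_k |cos(kπ/17)| = cos(π/17) = 0.9830
√(1−ρ_J²) simplifies to sin(π/17) = 0.18375.
ω* = 2/(1+0.18375) = 1.6895
At ω = 1.6895 every |λ(B_ω)| = ω−1, so ρ_SOR = 0.6895.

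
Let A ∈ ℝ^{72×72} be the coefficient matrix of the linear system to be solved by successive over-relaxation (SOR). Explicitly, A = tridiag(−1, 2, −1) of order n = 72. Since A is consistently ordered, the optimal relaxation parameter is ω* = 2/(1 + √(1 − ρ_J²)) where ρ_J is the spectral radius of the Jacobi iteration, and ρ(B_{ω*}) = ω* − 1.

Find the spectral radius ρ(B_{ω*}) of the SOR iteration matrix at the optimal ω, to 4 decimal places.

B_J for the 72×72 system has eigenvalues cos(kπ/73); ρ_J = cos(π/73) = 0.9991.
1 − cos²(π/73) = sin²(π/73) ⇒ √(1−ρ_J²) = sin(π/73) = 0.04302.
Young: ω* = 2/(1+√(1−ρ_J²)) = 2/(1+0.04302) = 2/1.04302 = 1.9175.
ρ_SOR = ω* − 1 = 1.9175 − 1 = 0.9175.

ρ_SOR = 0.9175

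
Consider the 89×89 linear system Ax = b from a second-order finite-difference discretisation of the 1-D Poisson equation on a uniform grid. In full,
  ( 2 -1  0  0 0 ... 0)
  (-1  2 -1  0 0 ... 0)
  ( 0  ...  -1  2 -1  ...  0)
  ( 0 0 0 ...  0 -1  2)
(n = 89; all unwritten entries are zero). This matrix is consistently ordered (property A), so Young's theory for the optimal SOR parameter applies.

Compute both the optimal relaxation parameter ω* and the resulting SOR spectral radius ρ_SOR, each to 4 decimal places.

ω* = 1.9326, ρ_SOR = 0.9326

n=89: λ(B_J) = 1 − λ(A)/2 = cos(kπ/90); k=1 gives ρ_J = 0.9994.
√(1 − cos²(π/90)) = sin(π/90) ≈ 0.03490.
Young: ω* = 2/(1+√(1−ρ_J²)) = 2/(1+0.03490) = 2/1.03490 = 1.9326.
ρ_SOR = ω* − 1 = 1.9326 − 1 = 0.9326.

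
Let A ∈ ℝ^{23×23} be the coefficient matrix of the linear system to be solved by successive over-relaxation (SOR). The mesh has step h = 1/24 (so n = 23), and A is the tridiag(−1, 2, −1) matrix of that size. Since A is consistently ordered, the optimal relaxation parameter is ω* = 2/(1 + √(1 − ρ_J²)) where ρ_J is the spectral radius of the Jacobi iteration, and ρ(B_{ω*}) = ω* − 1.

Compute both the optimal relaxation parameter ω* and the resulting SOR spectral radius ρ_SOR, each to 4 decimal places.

ω* = 1.7691, ρ_SOR = 0.7691

B_J for the 23×23 system has eigenvalues cos(kπ/24); ρ_J = cos(π/24) = 0.9914.
1 − cos²(π/24) = sin²(π/24) ⇒ √(1−ρ_J²) = sin(π/24) = 0.13053.
ω* = 2/(1+0.13053) = 1.7691
ρ(B_{ω*}) = ω*−1 = 0.7691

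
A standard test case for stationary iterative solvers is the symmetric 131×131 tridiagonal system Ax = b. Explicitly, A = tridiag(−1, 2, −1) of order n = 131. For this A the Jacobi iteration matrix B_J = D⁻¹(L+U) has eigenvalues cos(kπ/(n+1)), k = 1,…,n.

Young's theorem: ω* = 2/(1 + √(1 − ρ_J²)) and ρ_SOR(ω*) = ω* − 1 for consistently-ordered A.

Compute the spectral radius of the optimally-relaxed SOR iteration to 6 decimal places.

ρ_SOR = 0.953511

B_J for the 131×131 system has eigenvalues cos(kπ/132); ρ_J = cos(π/132) = 0.999717.
√(1 − cos²(π/132)) = sin(π/132) ≈ 0.0237977.
So ω* = 2/1.0237977 = 1.953511 (Young).
At ω = 1.953511 every |λ(B_ω)| = ω−1, so ρ_SOR = 0.953511.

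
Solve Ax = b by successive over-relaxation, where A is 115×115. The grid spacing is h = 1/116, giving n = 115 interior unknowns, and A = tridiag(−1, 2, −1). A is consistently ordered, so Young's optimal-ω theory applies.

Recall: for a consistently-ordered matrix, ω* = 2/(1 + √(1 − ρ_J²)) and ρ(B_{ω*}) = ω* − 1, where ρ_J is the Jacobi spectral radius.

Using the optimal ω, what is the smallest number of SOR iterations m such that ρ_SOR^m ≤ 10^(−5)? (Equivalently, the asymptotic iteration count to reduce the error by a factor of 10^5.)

m = 213

n=115: λ(B_J) = 1 − λ(A)/2 = cos(kπ/116); k=1 gives ρ_J = 0.9996333.
1 − cos²(π/116) = sin²(π/116) ⇒ √(1−ρ_J²) = sin(π/116) = 0.0270794.
Young: ω* = 2/(1+√(1−ρ_J²)) = 2/(1+0.0270794) = 2/1.0270794 = 1.9472691.
At ω = 1.9472691 every |λ(B_ω)| = ω−1, so ρ_SOR = 0.9472691.
5·ln10 = 11.5129; −ln(0.9472691) = 0.0541721; m = ⌈11.5129/0.0541721⌉ = ⌈212.525⌉ = 213.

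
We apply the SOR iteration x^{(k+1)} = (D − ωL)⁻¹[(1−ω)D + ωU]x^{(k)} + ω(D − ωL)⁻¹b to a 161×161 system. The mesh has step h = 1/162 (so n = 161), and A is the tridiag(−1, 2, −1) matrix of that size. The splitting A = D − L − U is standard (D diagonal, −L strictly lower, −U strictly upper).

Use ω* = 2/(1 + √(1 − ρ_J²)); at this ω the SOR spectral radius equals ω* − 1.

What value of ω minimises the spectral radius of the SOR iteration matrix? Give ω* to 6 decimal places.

ω* = 1.961955

½·tridiag(1,0,1) at n=161: λ_k = cos(kπ/162); max |λ| at k=1 ⇒ ρ_J = cos(π/162) ≈ 0.999812.
√(1 − cos²(π/162)) = sin(π/162) ≈ 0.0193913.
Young: ω* = 2/(1+√(1−ρ_J²)) = 2/(1+0.0193913) = 2/1.0193913 = 1.961955.
At ω = 1.961955 every |λ(B_ω)| = ω−1, so ρ_SOR = 0.961955.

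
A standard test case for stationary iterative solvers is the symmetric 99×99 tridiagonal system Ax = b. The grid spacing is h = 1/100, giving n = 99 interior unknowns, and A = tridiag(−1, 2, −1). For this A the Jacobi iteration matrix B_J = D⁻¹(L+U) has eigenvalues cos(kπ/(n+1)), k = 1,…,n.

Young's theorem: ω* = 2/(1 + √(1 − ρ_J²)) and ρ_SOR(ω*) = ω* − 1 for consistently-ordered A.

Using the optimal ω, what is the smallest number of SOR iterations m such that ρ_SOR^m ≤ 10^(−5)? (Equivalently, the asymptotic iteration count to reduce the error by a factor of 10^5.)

m = 184

spectrum of D⁻¹(L+U) = {cos(kπ/100) : 1≤k≤99}; ρ_J = cos(π/100) = 0.9995066.
√(1 − cos²(π/100)) = sin(π/100) ≈ 0.0314108.
ω* = 2/(1 + 0.0314108) = 2/1.0314108 = 1.9390916.
ρ(B_{ω*}) = ω*−1 = 0.9390916
m ≥ 5·ln10 / (−ln 0.9390916) = 183.203; smallest integer m = 184.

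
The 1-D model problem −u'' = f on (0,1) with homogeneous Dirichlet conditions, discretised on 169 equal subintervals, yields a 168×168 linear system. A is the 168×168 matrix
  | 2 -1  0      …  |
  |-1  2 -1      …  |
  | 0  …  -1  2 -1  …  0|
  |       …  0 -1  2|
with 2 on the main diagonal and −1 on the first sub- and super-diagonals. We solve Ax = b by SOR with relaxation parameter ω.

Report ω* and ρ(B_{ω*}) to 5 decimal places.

ω* = 1.96350, ρ_SOR = 0.96350

½·tridiag(1,0,1) at n=168: λ_k = cos(kπ/169); max |λ| at k=1 ⇒ ρ_J = cos(π/169) ≈ 0.99983.
root = sin(π/169) = 0.018588  (since 1−cos² = sin²).
Then 2/(1+√(1−ρ_J²)) = 2/(1+0.018588); ω* = 2/1.018588 = 1.96350.
[ρ_SOR] ω* − 1 = 0.96350.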